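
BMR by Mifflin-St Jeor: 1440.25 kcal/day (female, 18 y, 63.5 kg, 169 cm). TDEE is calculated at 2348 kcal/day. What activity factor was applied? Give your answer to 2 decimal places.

1.63

Activity factor = TEE ÷ BMR = 2348 ÷ 1440.25 = 1.63.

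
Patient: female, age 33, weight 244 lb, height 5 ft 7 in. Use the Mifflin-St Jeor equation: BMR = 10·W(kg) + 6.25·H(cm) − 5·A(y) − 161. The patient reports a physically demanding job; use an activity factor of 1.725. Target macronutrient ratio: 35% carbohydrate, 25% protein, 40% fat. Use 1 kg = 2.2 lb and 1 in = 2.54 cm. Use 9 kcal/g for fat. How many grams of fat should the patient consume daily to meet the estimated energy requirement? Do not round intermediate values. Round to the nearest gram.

142 g/day

Convert to metric: weight = 244 ÷ 2.2 = 110.9091 kg; height = (5×12 + 7) × 2.54 = 67 × 2.54 = 170.18 cm.
Mifflin-St Jeor (female): BMR = 10(110.9091) + 6.25(170.18) − 5(33) − 161 = 1109.0909 + 1063.625 − 165 − 161 = 1846.7159 kcal/day.
TEE = 1846.7159 × 1.725 = 3185.5849 kcal/day.
Fat energy = 40% × 3185.5849 = 1274.234 kcal.
Fat = 1274.234 ÷ 9 kcal/g = 141.5816 g.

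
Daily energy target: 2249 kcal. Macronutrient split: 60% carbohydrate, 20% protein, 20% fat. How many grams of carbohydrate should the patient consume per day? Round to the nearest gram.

Carbohydrate energy = 60% × 2249 = 1349.4 kcal.
At 4 kcal/g: 1349.4 ÷ 4 = 337.35 g.

337 g/day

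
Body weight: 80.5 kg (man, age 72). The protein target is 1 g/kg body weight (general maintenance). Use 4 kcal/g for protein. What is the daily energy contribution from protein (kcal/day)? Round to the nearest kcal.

Protein = 1 g/kg × 80.5 kg = 80.5 g/day.
Protein energy = 80.5 g × 4 kcal/g = 322 kcal/day.

322 kcal/day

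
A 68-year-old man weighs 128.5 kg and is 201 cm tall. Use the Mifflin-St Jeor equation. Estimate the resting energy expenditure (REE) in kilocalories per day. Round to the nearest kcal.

Mifflin-St Jeor (male): BMR = 10(128.5) + 6.25(201) − 5(68) + 5 = 1285 + 1256.25 − 340 + 5 = 2206.25 kcal/day.

2206 kilocalories per day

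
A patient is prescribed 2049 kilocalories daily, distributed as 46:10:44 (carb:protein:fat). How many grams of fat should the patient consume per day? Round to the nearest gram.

Fat energy = 44% × 2049 = 901.56 kcal.
At 9 kcal/g: 901.56 ÷ 9 = 100.1733 g.

100 g/day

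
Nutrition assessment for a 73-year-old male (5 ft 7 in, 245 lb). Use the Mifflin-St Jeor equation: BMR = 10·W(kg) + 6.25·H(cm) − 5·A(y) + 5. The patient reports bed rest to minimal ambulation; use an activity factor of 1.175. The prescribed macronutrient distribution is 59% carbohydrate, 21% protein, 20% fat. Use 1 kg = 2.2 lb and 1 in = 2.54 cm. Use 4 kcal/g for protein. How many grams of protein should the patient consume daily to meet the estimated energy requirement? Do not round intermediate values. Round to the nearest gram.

Convert to metric: weight = 245 ÷ 2.2 = 111.3636 kg; height = (5×12 + 7) × 2.54 = 67 × 2.54 = 170.18 cm.
Mifflin-St Jeor (male): BMR = 10(111.3636) + 6.25(170.18) − 5(73) + 5 = 1113.6364 + 1063.625 − 365 + 5 = 1817.2614 kcal/day.
TEE = 1817.2614 × 1.175 = 2135.2821 kcal/day.
Protein energy = 21% × 2135.2821 = 448.4092 kcal.
Protein = 448.4092 ÷ 4 kcal/g = 112.1023 g.

112 g/day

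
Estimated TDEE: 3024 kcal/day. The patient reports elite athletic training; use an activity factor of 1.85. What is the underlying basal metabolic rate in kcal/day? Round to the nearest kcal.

BMR = TEE ÷ activity factor = 3024 ÷ 1.85 = 1634.5946 kcal/day.

1635 kcal/day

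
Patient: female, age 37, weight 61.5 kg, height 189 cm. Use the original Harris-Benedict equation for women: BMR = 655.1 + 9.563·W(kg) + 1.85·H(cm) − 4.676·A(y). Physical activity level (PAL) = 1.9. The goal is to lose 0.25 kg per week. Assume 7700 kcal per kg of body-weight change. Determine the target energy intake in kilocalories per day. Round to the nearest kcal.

2423 kilocalories per day

Harris-Benedict: BMR = 655.1 + 9.563(61.5) + 1.85(189) − 4.676(37) = 1419.8625 kcal/day.
TEE = 1419.8625 × 1.9 = 2697.7388 kcal/day.
Required daily deficit = 0.25 × 7700 ÷ 7 = 275 kcal/day.
Target intake = 2697.7388 − 275 = 2422.7388 kcal/day.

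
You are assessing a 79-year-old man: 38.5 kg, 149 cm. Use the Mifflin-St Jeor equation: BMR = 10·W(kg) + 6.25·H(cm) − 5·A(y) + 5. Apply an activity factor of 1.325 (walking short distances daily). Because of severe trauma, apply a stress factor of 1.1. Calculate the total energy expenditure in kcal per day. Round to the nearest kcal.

Mifflin-St Jeor (male): BMR = 10(38.5) + 6.25(149) − 5(79) + 5 = 385 + 931.25 − 395 + 5 = 926.25 kcal/day.
TEE = BMR × activity factor = 926.25 × 1.325 = 1227.2813 kcal/day.
Apply stress factor: 1227.2813 × 1.1 = 1350.0094 kcal/day.

1350 kcal per day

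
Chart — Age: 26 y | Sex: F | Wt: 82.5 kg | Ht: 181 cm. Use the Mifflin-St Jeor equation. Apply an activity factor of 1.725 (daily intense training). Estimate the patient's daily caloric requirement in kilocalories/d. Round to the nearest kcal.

2873 kilocalories/d

Mifflin-St Jeor (female): BMR = 10(82.5) + 6.25(181) − 5(26) − 161 = 825 + 1131.25 − 130 − 161 = 1665.25 kcal/day.
TEE = BMR × activity factor = 1665.25 × 1.725 = 2872.5563 kcal/day.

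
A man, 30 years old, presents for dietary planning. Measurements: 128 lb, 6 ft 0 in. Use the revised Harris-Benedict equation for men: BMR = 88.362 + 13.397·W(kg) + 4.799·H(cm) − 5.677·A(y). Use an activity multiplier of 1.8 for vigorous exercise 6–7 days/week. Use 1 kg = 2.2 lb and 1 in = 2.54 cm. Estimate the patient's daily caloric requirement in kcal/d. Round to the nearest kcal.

Convert to metric: weight = 128 ÷ 2.2 = 58.1818 kg; height = (6×12 + 0) × 2.54 = 72 × 2.54 = 182.88 cm.
Harris-Benedict: BMR = 88.362 + 13.397(58.1818) + 4.799(182.88) − 5.677(30) = 1575.1549 kcal/day.
TEE = BMR × activity factor = 1575.1549 × 1.8 = 2835.2789 kcal/day.

2835 kcal/d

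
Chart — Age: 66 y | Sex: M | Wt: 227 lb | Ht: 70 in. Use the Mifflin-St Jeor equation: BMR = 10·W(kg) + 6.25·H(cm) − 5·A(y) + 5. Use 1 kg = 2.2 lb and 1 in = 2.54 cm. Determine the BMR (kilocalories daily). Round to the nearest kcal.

1818 kilocalories daily

Convert to metric: weight = 227 ÷ 2.2 = 103.1818 kg; height = 70 × 2.54 = 177.8 cm.
Mifflin-St Jeor (male): BMR = 10(103.1818) + 6.25(177.8) − 5(66) + 5 = 1031.8182 + 1111.25 − 330 + 5 = 1818.0682 kcal/day.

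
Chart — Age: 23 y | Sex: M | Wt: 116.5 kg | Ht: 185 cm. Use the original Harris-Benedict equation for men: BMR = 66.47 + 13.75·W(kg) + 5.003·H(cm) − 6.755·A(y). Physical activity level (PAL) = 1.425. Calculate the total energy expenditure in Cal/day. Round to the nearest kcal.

3475 Cal/day

Harris-Benedict: BMR = 66.47 + 13.75(116.5) + 5.003(185) − 6.755(23) = 2438.535 kcal/day.
TEE = BMR × activity factor = 2438.535 × 1.425 = 3474.9124 kcal/day.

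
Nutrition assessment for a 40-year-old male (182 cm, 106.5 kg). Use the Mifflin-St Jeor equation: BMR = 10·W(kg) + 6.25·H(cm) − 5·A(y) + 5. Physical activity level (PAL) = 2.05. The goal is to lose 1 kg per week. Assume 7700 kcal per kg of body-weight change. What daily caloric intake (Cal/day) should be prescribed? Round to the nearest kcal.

3015 Cal/day

Mifflin-St Jeor (male): BMR = 10(106.5) + 6.25(182) − 5(40) + 5 = 1065 + 1137.5 − 200 + 5 = 2007.5 kcal/day.
TEE = 2007.5 × 2.05 = 4115.375 kcal/day.
Required daily deficit = 1 × 7700 ÷ 7 = 1100 kcal/day.
Target intake = 4115.375 − 1100 = 3015.375 kcal/day.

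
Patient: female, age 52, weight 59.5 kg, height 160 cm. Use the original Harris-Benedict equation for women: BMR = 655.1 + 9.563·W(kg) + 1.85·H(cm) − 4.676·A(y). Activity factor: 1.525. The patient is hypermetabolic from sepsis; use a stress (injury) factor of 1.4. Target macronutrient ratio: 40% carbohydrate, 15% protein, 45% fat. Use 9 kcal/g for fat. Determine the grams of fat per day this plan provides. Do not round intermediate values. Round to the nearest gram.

Harris-Benedict: BMR = 655.1 + 9.563(59.5) + 1.85(160) − 4.676(52) = 1276.9465 kcal/day.
TEE = 1276.9465 × 1.525 = 1947.3434 kcal/day.
With stress factor 1.4: 1947.3434 × 1.4 = 2726.2808 kcal/day.
Fat energy = 45% × 2726.2808 = 1226.8263 kcal.
Fat = 1226.8263 ÷ 9 kcal/g = 136.314 g.

136 g/day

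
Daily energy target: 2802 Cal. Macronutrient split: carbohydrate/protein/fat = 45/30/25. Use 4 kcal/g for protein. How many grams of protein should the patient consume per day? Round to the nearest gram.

Protein energy = 30% × 2802 = 840.6 kcal.
At 4 kcal/g: 840.6 ÷ 4 = 210.15 g.

210 g/day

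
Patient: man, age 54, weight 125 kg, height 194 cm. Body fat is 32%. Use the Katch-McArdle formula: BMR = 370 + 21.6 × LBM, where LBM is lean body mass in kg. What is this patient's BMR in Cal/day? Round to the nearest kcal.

LBM = 125 × (1 − 0.32) = 85 kg. Katch-McArdle: BMR = 370 + 21.6 × 85 = 2206 kcal/day.

2206 Cal/day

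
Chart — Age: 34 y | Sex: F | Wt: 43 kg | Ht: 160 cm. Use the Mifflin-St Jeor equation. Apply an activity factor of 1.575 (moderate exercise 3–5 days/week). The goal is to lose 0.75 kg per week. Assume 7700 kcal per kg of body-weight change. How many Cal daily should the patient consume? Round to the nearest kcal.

906 Cal daily

Mifflin-St Jeor (female): BMR = 10(43) + 6.25(160) − 5(34) − 161 = 430 + 1000 − 170 − 161 = 1099 kcal/day.
TEE = 1099 × 1.575 = 1730.925 kcal/day.
Required daily deficit = 0.75 × 7700 ÷ 7 = 825 kcal/day.
Target intake = 1730.925 − 825 = 905.925 kcal/day.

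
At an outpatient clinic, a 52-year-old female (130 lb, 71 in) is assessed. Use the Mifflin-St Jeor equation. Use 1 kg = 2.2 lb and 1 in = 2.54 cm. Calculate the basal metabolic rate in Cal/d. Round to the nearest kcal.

1297 Cal/d

Convert to metric: weight = 130 ÷ 2.2 = 59.0909 kg; height = 71 × 2.54 = 180.34 cm.
Mifflin-St Jeor (female): BMR = 10(59.0909) + 6.25(180.34) − 5(52) − 161 = 590.9091 + 1127.125 − 260 − 161 = 1297.0341 kcal/day.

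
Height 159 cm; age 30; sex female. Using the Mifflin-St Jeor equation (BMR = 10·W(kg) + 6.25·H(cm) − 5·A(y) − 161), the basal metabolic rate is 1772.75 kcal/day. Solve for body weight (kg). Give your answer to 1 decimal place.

1772.75 = 10·W + 6.25(159) − 5(30) − 161
10·W = 1772.75 − 682.75 = 1090, so W = 109 kg.

109.0 kg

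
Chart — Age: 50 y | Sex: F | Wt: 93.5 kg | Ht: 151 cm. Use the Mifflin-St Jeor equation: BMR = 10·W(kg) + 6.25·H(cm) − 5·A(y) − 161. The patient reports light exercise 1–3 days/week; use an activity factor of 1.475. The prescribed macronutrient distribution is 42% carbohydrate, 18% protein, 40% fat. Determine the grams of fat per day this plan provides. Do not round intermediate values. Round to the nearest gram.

Mifflin-St Jeor (female): BMR = 10(93.5) + 6.25(151) − 5(50) − 161 = 935 + 943.75 − 250 − 161 = 1467.75 kcal/day.
TEE = 1467.75 × 1.475 = 2164.9313 kcal/day.
Fat energy = 40% × 2164.9313 = 865.9725 kcal.
Fat = 865.9725 ÷ 9 kcal/g = 96.2192 g.

96 g/day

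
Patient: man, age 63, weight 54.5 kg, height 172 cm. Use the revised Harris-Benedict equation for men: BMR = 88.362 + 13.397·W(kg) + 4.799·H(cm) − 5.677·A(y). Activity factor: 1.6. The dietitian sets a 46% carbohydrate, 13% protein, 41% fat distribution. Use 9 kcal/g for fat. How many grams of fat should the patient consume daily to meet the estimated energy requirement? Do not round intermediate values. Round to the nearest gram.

Harris-Benedict: BMR = 88.362 + 13.397(54.5) + 4.799(172) − 5.677(63) = 1286.2755 kcal/day.
TEE = 1286.2755 × 1.6 = 2058.0408 kcal/day.
Fat energy = 41% × 2058.0408 = 843.7967 kcal.
Fat = 843.7967 ÷ 9 kcal/g = 93.7552 g.

94 g/day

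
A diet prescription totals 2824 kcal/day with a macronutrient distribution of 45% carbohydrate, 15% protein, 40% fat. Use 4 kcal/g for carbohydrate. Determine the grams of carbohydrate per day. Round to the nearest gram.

Carbohydrate energy = 45% × 2824 = 1270.8 kcal.
At 4 kcal/g: 1270.8 ÷ 4 = 317.7 g.

318 g/day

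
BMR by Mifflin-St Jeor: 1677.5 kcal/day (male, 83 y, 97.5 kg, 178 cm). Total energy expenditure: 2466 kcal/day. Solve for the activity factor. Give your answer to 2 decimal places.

Activity factor = TEE ÷ BMR = 2466 ÷ 1677.5 = 1.47.

1.47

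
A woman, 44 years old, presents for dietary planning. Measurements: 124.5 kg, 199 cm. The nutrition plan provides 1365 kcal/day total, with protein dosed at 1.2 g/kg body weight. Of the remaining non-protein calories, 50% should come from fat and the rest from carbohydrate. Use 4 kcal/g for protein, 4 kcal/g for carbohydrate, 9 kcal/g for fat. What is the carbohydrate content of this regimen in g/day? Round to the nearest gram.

Protein = 1.2 × 124.5 = 149.4 g → 149.4 × 4 = 597.6 kcal.
Non-protein calories = 1365 − 597.6 = 767.4 kcal.
Fat: 50% × 767.4 = 383.7 kcal; carbohydrate: 383.7 kcal.
Carbohydrate: 383.7 kcal ÷ 4 kcal/g = 95.925 g.

96 g/day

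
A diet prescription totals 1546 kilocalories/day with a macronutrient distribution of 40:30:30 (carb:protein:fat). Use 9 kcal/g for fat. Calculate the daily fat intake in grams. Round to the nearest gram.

Fat energy = 30% × 1546 = 463.8 kcal.
At 9 kcal/g: 463.8 ÷ 9 = 51.5333 g.

52 g/day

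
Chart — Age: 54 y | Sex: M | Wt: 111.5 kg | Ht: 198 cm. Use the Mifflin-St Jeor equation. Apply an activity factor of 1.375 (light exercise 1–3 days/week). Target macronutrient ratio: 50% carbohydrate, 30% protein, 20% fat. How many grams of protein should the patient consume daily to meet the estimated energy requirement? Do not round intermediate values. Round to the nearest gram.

Mifflin-St Jeor (male): BMR = 10(111.5) + 6.25(198) − 5(54) + 5 = 1115 + 1237.5 − 270 + 5 = 2087.5 kcal/day.
TEE = 2087.5 × 1.375 = 2870.3125 kcal/day.
Protein energy = 30% × 2870.3125 = 861.0938 kcal.
Protein = 861.0938 ÷ 4 kcal/g = 215.2734 g.

215 g/day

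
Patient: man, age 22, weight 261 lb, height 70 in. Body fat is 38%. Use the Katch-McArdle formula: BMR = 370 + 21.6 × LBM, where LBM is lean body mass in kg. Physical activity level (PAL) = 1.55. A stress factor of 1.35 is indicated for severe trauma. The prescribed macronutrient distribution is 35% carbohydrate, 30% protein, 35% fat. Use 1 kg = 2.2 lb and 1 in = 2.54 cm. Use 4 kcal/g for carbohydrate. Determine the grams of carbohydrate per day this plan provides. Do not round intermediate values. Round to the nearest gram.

Convert to metric: weight = 261 ÷ 2.2 = 118.6364 kg; height = 70 × 2.54 = 177.8 cm.
LBM = 118.6364 × (1 − 0.38) = 73.5545 kg. Katch-McArdle: BMR = 370 + 21.6 × 73.5545 = 1958.7782 kcal/day.
TEE = 1958.7782 × 1.55 = 3036.1062 kcal/day.
With stress factor 1.35: 3036.1062 × 1.35 = 4098.7433 kcal/day.
Carbohydrate energy = 35% × 4098.7433 = 1434.5602 kcal.
Carbohydrate = 1434.5602 ÷ 4 kcal/g = 358.64 g.

359 g/day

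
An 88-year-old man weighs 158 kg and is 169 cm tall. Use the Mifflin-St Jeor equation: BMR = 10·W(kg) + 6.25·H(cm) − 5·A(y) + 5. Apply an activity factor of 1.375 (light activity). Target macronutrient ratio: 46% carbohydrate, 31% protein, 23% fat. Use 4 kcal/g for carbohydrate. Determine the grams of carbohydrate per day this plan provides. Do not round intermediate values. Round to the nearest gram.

348 g/day

Mifflin-St Jeor (male): BMR = 10(158) + 6.25(169) − 5(88) + 5 = 1580 + 1056.25 − 440 + 5 = 2201.25 kcal/day.
TEE = 2201.25 × 1.375 = 3026.7188 kcal/day.
Carbohydrate energy = 46% × 3026.7188 = 1392.2906 kcal.
Carbohydrate = 1392.2906 ÷ 4 kcal/g = 348.0727 g.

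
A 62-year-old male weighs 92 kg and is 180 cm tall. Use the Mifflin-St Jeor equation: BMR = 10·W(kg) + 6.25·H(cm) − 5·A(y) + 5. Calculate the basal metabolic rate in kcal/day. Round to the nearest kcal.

Mifflin-St Jeor (male): BMR = 10(92) + 6.25(180) − 5(62) + 5 = 920 + 1125 − 310 + 5 = 1740 kcal/day.

1740 kcal/day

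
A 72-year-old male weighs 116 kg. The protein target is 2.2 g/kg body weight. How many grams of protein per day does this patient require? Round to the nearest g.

255 g/day

Protein = 2.2 g/kg × 116 kg = 255.2 g/day.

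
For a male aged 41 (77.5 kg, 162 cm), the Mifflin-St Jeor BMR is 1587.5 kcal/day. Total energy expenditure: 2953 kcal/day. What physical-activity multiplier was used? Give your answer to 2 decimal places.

1.86

Activity factor = TEE ÷ BMR = 2953 ÷ 1587.5 = 1.86.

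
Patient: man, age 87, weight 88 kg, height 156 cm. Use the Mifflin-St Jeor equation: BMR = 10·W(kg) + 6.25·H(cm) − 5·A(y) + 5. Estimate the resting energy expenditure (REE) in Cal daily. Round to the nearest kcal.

1425 Cal daily

Mifflin-St Jeor (male): BMR = 10(88) + 6.25(156) − 5(87) + 5 = 880 + 975 − 435 + 5 = 1425 kcal/day.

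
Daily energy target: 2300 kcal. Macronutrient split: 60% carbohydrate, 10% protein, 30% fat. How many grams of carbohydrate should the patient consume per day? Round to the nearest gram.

345 g/day

Carbohydrate energy = 60% × 2300 = 1380 kcal.
At 4 kcal/g: 1380 ÷ 4 = 345 g.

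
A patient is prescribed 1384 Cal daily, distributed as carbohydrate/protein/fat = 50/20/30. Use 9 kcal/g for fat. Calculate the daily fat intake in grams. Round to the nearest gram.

Fat energy = 30% × 1384 = 415.2 kcal.
At 9 kcal/g: 415.2 ÷ 9 = 46.1333 g.

46 g/day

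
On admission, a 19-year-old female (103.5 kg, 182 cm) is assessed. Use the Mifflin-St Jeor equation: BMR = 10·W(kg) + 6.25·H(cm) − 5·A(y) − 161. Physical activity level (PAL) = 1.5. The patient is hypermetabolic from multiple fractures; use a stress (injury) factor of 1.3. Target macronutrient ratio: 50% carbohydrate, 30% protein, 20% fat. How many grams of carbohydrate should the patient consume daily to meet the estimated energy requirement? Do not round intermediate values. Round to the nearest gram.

467 g/day

Mifflin-St Jeor (female): BMR = 10(103.5) + 6.25(182) − 5(19) − 161 = 1035 + 1137.5 − 95 − 161 = 1916.5 kcal/day.
TEE = 1916.5 × 1.5 = 2874.75 kcal/day.
With stress factor 1.3: 2874.75 × 1.3 = 3737.175 kcal/day.
Carbohydrate energy = 50% × 3737.175 = 1868.5875 kcal.
Carbohydrate = 1868.5875 ÷ 4 kcal/g = 467.1469 g.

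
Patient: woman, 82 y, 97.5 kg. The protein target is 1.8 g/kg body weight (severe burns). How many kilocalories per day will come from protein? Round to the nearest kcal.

702 kcal/day

Protein = 1.8 g/kg × 97.5 kg = 175.5 g/day.
Protein energy = 175.5 g × 4 kcal/g = 702 kcal/day.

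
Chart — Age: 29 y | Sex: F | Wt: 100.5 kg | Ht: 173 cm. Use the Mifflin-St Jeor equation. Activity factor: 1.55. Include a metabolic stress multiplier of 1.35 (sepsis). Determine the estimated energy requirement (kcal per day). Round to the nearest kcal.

Mifflin-St Jeor (female): BMR = 10(100.5) + 6.25(173) − 5(29) − 161 = 1005 + 1081.25 − 145 − 161 = 1780.25 kcal/day.
TEE = BMR × activity factor = 1780.25 × 1.55 = 2759.3875 kcal/day.
Apply stress factor: 2759.3875 × 1.35 = 3725.1731 kcal/day.

3725 kcal per day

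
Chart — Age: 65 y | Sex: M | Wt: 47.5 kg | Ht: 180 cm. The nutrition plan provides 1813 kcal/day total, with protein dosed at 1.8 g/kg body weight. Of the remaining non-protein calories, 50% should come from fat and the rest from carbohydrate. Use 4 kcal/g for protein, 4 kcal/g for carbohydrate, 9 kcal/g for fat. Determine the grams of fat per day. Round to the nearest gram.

82 g/day

Protein = 1.8 × 47.5 = 85.5 g → 85.5 × 4 = 342 kcal.
Non-protein calories = 1813 − 342 = 1471 kcal.
Fat: 50% × 1471 = 735.5 kcal; carbohydrate: 735.5 kcal.
Fat: 735.5 kcal ÷ 9 kcal/g = 81.7222 g.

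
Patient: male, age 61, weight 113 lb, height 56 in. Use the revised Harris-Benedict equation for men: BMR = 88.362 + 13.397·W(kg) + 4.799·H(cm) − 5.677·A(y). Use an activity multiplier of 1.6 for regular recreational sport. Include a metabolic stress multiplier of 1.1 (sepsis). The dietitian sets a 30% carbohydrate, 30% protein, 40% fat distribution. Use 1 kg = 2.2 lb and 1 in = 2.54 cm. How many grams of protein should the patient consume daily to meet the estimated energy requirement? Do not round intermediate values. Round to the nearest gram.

Convert to metric: weight = 113 ÷ 2.2 = 51.3636 kg; height = 56 × 2.54 = 142.24 cm.
Harris-Benedict: BMR = 88.362 + 13.397(51.3636) + 4.799(142.24) − 5.677(61) = 1112.7934 kcal/day.
TEE = 1112.7934 × 1.6 = 1780.4694 kcal/day.
With stress factor 1.1: 1780.4694 × 1.1 = 1958.5164 kcal/day.
Protein energy = 30% × 1958.5164 = 587.5549 kcal.
Protein = 587.5549 ÷ 4 kcal/g = 146.8887 g.

147 g/day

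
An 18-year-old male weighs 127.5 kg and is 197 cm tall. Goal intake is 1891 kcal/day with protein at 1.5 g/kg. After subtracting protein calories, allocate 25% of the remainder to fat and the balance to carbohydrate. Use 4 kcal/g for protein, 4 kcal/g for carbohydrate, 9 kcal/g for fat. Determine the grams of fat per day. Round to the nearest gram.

31 g/day

Protein = 1.5 × 127.5 = 191.25 g → 191.25 × 4 = 765 kcal.
Non-protein calories = 1891 − 765 = 1126 kcal.
Fat: 25% × 1126 = 281.5 kcal; carbohydrate: 844.5 kcal.
Fat: 281.5 kcal ÷ 9 kcal/g = 31.2778 g.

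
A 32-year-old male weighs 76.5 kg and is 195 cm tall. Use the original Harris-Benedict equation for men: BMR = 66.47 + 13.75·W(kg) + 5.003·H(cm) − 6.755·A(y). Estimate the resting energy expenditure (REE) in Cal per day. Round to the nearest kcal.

Harris-Benedict: BMR = 66.47 + 13.75(76.5) + 5.003(195) − 6.755(32) = 1877.77 kcal/day.

1878 Cal per day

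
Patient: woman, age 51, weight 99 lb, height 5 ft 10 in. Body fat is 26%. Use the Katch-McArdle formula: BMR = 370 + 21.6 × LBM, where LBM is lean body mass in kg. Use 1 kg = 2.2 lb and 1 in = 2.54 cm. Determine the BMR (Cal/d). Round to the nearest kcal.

Convert to metric: weight = 99 ÷ 2.2 = 45 kg; height = (5×12 + 10) × 2.54 = 70 × 2.54 = 177.8 cm.
LBM = 45 × (1 − 0.26) = 33.3 kg. Katch-McArdle: BMR = 370 + 21.6 × 33.3 = 1089.28 kcal/day.

1089 Cal/d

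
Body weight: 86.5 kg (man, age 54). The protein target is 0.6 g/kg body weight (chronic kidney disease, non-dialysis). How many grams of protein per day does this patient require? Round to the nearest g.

Protein = 0.6 g/kg × 86.5 kg = 51.9 g/day.

52 g/day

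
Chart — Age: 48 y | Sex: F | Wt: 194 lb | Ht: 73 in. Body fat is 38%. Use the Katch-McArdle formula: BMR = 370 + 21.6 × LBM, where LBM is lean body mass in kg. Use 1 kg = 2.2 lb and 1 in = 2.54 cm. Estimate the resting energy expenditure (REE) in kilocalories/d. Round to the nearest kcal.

Convert to metric: weight = 194 ÷ 2.2 = 88.1818 kg; height = 73 × 2.54 = 185.42 cm.
LBM = 88.1818 × (1 − 0.38) = 54.6727 kg. Katch-McArdle: BMR = 370 + 21.6 × 54.6727 = 1550.9309 kcal/day.

1551 kilocalories/d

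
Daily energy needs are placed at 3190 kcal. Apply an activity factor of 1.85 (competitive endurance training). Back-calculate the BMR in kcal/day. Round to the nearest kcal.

BMR = TEE ÷ activity factor = 3190 ÷ 1.85 = 1724.3243 kcal/day.

1724 kcal/day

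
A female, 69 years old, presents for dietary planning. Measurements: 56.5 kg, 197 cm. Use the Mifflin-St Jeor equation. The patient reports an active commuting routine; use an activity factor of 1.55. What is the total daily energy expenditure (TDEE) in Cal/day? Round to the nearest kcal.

2000 Cal/day

Mifflin-St Jeor (female): BMR = 10(56.5) + 6.25(197) − 5(69) − 161 = 565 + 1231.25 − 345 − 161 = 1290.25 kcal/day.
TEE = BMR × activity factor = 1290.25 × 1.55 = 1999.8875 kcal/day.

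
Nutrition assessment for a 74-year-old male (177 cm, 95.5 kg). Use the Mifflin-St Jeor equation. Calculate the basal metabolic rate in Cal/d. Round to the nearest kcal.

Mifflin-St Jeor (male): BMR = 10(95.5) + 6.25(177) − 5(74) + 5 = 955 + 1106.25 − 370 + 5 = 1696.25 kcal/day.

1696 Cal/d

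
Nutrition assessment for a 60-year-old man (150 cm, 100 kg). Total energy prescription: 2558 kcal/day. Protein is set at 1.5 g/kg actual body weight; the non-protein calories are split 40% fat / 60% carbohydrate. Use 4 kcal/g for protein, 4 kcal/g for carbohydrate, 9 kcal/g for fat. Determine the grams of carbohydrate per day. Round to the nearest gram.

Protein = 1.5 × 100 = 150 g → 150 × 4 = 600 kcal.
Non-protein calories = 2558 − 600 = 1958 kcal.
Fat: 40% × 1958 = 783.2 kcal; carbohydrate: 1174.8 kcal.
Carbohydrate: 1174.8 kcal ÷ 4 kcal/g = 293.7 g.

294 g/day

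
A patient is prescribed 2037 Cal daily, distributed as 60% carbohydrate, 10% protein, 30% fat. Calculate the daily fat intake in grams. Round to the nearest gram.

Fat energy = 30% × 2037 = 611.1 kcal.
At 9 kcal/g: 611.1 ÷ 9 = 67.9 g.

68 g/day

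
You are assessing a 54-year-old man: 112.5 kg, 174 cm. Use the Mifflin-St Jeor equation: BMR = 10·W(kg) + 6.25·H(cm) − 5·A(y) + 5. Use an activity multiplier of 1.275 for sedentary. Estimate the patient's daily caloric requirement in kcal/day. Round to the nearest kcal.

2483 kcal/day

Mifflin-St Jeor (male): BMR = 10(112.5) + 6.25(174) − 5(54) + 5 = 1125 + 1087.5 − 270 + 5 = 1947.5 kcal/day.
TEE = BMR × activity factor = 1947.5 × 1.275 = 2483.0625 kcal/day.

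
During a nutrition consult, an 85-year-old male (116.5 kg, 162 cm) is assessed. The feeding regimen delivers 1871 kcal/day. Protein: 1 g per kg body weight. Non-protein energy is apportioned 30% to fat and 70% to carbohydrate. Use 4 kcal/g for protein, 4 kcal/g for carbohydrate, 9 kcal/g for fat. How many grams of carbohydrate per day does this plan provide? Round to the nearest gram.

246 g/day

Protein = 1 × 116.5 = 116.5 g → 116.5 × 4 = 466 kcal.
Non-protein calories = 1871 − 466 = 1405 kcal.
Fat: 30% × 1405 = 421.5 kcal; carbohydrate: 983.5 kcal.
Carbohydrate: 983.5 kcal ÷ 4 kcal/g = 245.875 g.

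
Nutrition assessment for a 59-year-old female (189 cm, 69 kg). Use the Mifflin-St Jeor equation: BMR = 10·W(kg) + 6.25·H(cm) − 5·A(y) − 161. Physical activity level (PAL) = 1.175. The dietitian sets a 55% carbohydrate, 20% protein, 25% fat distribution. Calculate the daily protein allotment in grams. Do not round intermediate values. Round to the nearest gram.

Mifflin-St Jeor (female): BMR = 10(69) + 6.25(189) − 5(59) − 161 = 690 + 1181.25 − 295 − 161 = 1415.25 kcal/day.
TEE = 1415.25 × 1.175 = 1662.9188 kcal/day.
Protein energy = 20% × 1662.9188 = 332.5838 kcal.
Protein = 332.5838 ÷ 4 kcal/g = 83.1459 g.

83 g/day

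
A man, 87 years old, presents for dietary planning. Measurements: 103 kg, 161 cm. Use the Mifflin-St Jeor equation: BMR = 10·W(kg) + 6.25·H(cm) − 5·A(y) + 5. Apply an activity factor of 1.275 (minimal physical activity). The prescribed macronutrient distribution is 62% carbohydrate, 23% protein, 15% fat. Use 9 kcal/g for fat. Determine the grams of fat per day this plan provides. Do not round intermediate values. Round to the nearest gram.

Mifflin-St Jeor (male): BMR = 10(103) + 6.25(161) − 5(87) + 5 = 1030 + 1006.25 − 435 + 5 = 1606.25 kcal/day.
TEE = 1606.25 × 1.275 = 2047.9688 kcal/day.
Fat energy = 15% × 2047.9688 = 307.1953 kcal.
Fat = 307.1953 ÷ 9 kcal/g = 34.1328 g.

34 g/day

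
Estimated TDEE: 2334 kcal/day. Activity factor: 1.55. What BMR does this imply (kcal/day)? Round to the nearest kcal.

BMR = TEE ÷ activity factor = 2334 ÷ 1.55 = 1505.8065 kcal/day.

1506 kcal/day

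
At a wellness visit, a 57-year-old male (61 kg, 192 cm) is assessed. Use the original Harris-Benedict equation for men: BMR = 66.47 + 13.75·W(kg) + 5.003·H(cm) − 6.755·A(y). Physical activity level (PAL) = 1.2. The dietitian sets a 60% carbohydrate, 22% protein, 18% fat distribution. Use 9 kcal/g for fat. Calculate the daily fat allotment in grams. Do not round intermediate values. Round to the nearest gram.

Harris-Benedict: BMR = 66.47 + 13.75(61) + 5.003(192) − 6.755(57) = 1480.761 kcal/day.
TEE = 1480.761 × 1.2 = 1776.9132 kcal/day.
Fat energy = 18% × 1776.9132 = 319.8444 kcal.
Fat = 319.8444 ÷ 9 kcal/g = 35.5383 g.

36 g/day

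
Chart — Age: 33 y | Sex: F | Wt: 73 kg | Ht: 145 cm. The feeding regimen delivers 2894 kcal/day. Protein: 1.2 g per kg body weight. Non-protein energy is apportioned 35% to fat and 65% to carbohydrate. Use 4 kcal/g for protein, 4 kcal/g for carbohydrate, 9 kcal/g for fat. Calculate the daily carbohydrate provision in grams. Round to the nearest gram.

413 g/day

Protein = 1.2 × 73 = 87.6 g → 87.6 × 4 = 350.4 kcal.
Non-protein calories = 2894 − 350.4 = 2543.6 kcal.
Fat: 35% × 2543.6 = 890.26 kcal; carbohydrate: 1653.34 kcal.
Carbohydrate: 1653.34 kcal ÷ 4 kcal/g = 413.335 g.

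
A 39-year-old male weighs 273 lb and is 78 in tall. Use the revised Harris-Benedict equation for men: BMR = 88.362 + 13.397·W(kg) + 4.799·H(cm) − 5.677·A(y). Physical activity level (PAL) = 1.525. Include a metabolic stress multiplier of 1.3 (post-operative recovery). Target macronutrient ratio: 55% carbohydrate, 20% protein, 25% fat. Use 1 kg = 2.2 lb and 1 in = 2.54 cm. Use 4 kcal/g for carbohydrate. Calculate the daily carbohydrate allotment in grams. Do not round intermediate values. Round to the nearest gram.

Convert to metric: weight = 273 ÷ 2.2 = 124.0909 kg; height = 78 × 2.54 = 198.12 cm.
Harris-Benedict: BMR = 88.362 + 13.397(124.0909) + 4.799(198.12) − 5.677(39) = 2480.1828 kcal/day.
TEE = 2480.1828 × 1.525 = 3782.2788 kcal/day.
With stress factor 1.3: 3782.2788 × 1.3 = 4916.9624 kcal/day.
Carbohydrate energy = 55% × 4916.9624 = 2704.3293 kcal.
Carbohydrate = 2704.3293 ÷ 4 kcal/g = 676.0823 g.

676 g/day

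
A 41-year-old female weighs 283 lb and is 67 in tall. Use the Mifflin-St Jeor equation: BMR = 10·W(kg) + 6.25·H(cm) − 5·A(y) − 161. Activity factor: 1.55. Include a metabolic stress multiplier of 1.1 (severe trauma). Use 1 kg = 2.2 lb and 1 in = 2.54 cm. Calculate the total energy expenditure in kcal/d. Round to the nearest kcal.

3383 kcal/d

Convert to metric: weight = 283 ÷ 2.2 = 128.6364 kg; height = 67 × 2.54 = 170.18 cm.
Mifflin-St Jeor (female): BMR = 10(128.6364) + 6.25(170.18) − 5(41) − 161 = 1286.3636 + 1063.625 − 205 − 161 = 1983.9886 kcal/day.
TEE = BMR × activity factor = 1983.9886 × 1.55 = 3075.1824 kcal/day.
Apply stress factor: 3075.1824 × 1.1 = 3382.7006 kcal/day.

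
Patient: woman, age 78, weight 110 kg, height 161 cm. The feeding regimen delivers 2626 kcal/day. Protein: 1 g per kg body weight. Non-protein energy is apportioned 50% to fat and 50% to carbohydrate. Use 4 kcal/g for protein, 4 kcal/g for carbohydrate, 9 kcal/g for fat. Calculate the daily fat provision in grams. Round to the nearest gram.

121 g/day

Protein = 1 × 110 = 110 g → 110 × 4 = 440 kcal.
Non-protein calories = 2626 − 440 = 2186 kcal.
Fat: 50% × 2186 = 1093 kcal; carbohydrate: 1093 kcal.
Fat: 1093 kcal ÷ 9 kcal/g = 121.4444 g.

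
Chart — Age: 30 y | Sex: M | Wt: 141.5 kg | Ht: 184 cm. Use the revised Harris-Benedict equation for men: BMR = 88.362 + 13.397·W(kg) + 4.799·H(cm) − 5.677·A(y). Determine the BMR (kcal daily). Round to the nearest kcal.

Harris-Benedict: BMR = 88.362 + 13.397(141.5) + 4.799(184) − 5.677(30) = 2696.7435 kcal/day.

2697 kcal daily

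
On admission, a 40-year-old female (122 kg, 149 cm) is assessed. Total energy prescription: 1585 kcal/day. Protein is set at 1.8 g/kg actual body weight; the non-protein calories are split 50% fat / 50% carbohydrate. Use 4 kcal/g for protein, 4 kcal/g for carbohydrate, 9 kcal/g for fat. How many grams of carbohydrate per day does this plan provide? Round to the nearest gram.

88 g/day

Protein = 1.8 × 122 = 219.6 g → 219.6 × 4 = 878.4 kcal.
Non-protein calories = 1585 − 878.4 = 706.6 kcal.
Fat: 50% × 706.6 = 353.3 kcal; carbohydrate: 353.3 kcal.
Carbohydrate: 353.3 kcal ÷ 4 kcal/g = 88.325 g.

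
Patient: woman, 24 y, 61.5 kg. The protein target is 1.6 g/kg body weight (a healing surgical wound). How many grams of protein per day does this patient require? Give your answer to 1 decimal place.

Protein = 1.6 g/kg × 61.5 kg = 98.4 g/day.

98.4 g/day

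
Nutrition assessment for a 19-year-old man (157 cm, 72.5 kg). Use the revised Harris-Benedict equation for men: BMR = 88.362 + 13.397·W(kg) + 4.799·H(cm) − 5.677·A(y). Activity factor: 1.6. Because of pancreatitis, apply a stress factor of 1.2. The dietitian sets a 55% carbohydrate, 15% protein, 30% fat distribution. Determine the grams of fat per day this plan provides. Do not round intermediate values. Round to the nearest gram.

109 g/day

Harris-Benedict: BMR = 88.362 + 13.397(72.5) + 4.799(157) − 5.677(19) = 1705.2245 kcal/day.
TEE = 1705.2245 × 1.6 = 2728.3592 kcal/day.
With stress factor 1.2: 2728.3592 × 1.2 = 3274.031 kcal/day.
Fat energy = 30% × 3274.031 = 982.2093 kcal.
Fat = 982.2093 ÷ 9 kcal/g = 109.1344 g.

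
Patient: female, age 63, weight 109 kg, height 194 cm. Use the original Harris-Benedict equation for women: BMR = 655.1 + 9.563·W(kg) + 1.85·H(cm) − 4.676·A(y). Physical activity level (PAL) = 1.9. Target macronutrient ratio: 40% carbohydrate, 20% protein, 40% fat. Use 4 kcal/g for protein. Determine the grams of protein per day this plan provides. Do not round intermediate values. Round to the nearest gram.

Harris-Benedict: BMR = 655.1 + 9.563(109) + 1.85(194) − 4.676(63) = 1761.779 kcal/day.
TEE = 1761.779 × 1.9 = 3347.3801 kcal/day.
Protein energy = 20% × 3347.3801 = 669.476 kcal.
Protein = 669.476 ÷ 4 kcal/g = 167.369 g.

167 g/day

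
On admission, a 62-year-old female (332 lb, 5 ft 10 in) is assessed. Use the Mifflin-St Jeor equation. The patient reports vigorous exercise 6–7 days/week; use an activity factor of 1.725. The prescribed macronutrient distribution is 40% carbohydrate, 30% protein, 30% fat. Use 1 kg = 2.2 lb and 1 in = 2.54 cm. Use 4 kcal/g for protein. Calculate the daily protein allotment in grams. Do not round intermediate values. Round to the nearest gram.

Convert to metric: weight = 332 ÷ 2.2 = 150.9091 kg; height = (5×12 + 10) × 2.54 = 70 × 2.54 = 177.8 cm.
Mifflin-St Jeor (female): BMR = 10(150.9091) + 6.25(177.8) − 5(62) − 161 = 1509.0909 + 1111.25 − 310 − 161 = 2149.3409 kcal/day.
TEE = 2149.3409 × 1.725 = 3707.6131 kcal/day.
Protein energy = 30% × 3707.6131 = 1112.2839 kcal.
Protein = 1112.2839 ÷ 4 kcal/g = 278.071 g.

278 g/day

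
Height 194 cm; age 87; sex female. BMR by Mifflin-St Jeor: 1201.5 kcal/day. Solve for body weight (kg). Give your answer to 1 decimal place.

58.5 kg

1201.5 = 10·W + 6.25(194) − 5(87) − 161
10·W = 1201.5 − 616.5 = 585, so W = 58.5 kg.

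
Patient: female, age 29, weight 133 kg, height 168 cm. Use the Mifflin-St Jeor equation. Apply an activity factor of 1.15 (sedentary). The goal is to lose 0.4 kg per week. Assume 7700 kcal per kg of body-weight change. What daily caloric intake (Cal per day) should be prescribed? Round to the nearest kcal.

1945 Cal per day

Mifflin-St Jeor (female): BMR = 10(133) + 6.25(168) − 5(29) − 161 = 1330 + 1050 − 145 − 161 = 2074 kcal/day.
TEE = 2074 × 1.15 = 2385.1 kcal/day.
Required daily deficit = 0.4 × 7700 ÷ 7 = 440 kcal/day.
Target intake = 2385.1 − 440 = 1945.1 kcal/day.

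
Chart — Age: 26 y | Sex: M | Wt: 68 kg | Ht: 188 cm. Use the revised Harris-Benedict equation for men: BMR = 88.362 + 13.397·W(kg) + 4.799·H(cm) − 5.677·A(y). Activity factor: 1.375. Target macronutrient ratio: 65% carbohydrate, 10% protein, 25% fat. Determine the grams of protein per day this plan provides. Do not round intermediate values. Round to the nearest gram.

60 g/day

Harris-Benedict: BMR = 88.362 + 13.397(68) + 4.799(188) − 5.677(26) = 1753.968 kcal/day.
TEE = 1753.968 × 1.375 = 2411.706 kcal/day.
Protein energy = 10% × 2411.706 = 241.1706 kcal.
Protein = 241.1706 ÷ 4 kcal/g = 60.2927 g.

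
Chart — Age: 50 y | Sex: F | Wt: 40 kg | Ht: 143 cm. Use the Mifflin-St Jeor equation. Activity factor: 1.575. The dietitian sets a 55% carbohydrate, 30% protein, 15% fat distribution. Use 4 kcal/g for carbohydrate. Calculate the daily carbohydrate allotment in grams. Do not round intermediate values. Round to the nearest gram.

Mifflin-St Jeor (female): BMR = 10(40) + 6.25(143) − 5(50) − 161 = 400 + 893.75 − 250 − 161 = 882.75 kcal/day.
TEE = 882.75 × 1.575 = 1390.3313 kcal/day.
Carbohydrate energy = 55% × 1390.3313 = 764.6822 kcal.
Carbohydrate = 764.6822 ÷ 4 kcal/g = 191.1705 g.

191 g/day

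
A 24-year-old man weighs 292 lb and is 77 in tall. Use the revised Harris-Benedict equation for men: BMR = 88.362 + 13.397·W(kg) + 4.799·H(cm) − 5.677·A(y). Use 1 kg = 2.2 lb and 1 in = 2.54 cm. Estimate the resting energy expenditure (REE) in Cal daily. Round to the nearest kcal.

Convert to metric: weight = 292 ÷ 2.2 = 132.7273 kg; height = 77 × 2.54 = 195.58 cm.
Harris-Benedict: BMR = 88.362 + 13.397(132.7273) + 4.799(195.58) − 5.677(24) = 2668.8497 kcal/day.

2669 Cal daily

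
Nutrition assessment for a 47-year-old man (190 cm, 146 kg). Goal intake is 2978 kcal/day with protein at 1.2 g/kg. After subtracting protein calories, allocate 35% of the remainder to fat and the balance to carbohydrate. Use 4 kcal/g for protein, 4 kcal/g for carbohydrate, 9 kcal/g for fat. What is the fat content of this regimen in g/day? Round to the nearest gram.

89 g/day

Protein = 1.2 × 146 = 175.2 g → 175.2 × 4 = 700.8 kcal.
Non-protein calories = 2978 − 700.8 = 2277.2 kcal.
Fat: 35% × 2277.2 = 797.02 kcal; carbohydrate: 1480.18 kcal.
Fat: 797.02 kcal ÷ 9 kcal/g = 88.5578 g.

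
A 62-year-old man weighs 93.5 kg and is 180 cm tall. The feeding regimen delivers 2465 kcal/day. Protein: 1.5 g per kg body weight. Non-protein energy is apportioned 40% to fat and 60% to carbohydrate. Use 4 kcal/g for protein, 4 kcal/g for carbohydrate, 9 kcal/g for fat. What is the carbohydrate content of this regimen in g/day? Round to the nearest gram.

286 g/day

Protein = 1.5 × 93.5 = 140.25 g → 140.25 × 4 = 561 kcal.
Non-protein calories = 2465 − 561 = 1904 kcal.
Fat: 40% × 1904 = 761.6 kcal; carbohydrate: 1142.4 kcal.
Carbohydrate: 1142.4 kcal ÷ 4 kcal/g = 285.6 g.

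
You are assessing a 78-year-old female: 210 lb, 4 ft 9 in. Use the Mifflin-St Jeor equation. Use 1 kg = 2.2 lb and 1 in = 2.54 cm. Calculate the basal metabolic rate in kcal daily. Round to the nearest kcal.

1308 kcal daily

Convert to metric: weight = 210 ÷ 2.2 = 95.4545 kg; height = (4×12 + 9) × 2.54 = 57 × 2.54 = 144.78 cm.
Mifflin-St Jeor (female): BMR = 10(95.4545) + 6.25(144.78) − 5(78) − 161 = 954.5455 + 904.875 − 390 − 161 = 1308.4205 kcal/day.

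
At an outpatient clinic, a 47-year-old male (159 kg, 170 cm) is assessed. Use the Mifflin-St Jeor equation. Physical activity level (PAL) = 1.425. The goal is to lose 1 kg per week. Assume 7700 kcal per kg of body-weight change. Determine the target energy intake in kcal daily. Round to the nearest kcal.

Mifflin-St Jeor (male): BMR = 10(159) + 6.25(170) − 5(47) + 5 = 1590 + 1062.5 − 235 + 5 = 2422.5 kcal/day.
TEE = 2422.5 × 1.425 = 3452.0625 kcal/day.
Required daily deficit = 1 × 7700 ÷ 7 = 1100 kcal/day.
Target intake = 3452.0625 − 1100 = 2352.0625 kcal/day.

2352 kcal daily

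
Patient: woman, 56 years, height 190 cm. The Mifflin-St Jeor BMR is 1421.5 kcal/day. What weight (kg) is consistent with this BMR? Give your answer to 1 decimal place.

1421.5 = 10·W + 6.25(190) − 5(56) − 161
10·W = 1421.5 − 746.5 = 675, so W = 67.5 kg.

67.5 kg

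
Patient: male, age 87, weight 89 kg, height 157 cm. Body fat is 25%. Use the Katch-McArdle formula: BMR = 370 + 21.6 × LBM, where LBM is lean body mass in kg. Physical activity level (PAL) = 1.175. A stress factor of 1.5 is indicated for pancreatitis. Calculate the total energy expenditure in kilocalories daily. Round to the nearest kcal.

3193 kilocalories daily

LBM = 89 × (1 − 0.25) = 66.75 kg. Katch-McArdle: BMR = 370 + 21.6 × 66.75 = 1811.8 kcal/day.
TEE = BMR × activity factor = 1811.8 × 1.175 = 2128.865 kcal/day.
Apply stress factor: 2128.865 × 1.5 = 3193.2975 kcal/day.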